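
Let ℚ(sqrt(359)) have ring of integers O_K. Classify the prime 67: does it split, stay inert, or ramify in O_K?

d = 359 ≡ 3 (mod 4), so O_K = ℤ[√359] and disc(K) = 4d = 1436.
disc(K) = 1436 is not divisible by 67; 67 is unramified.
Euler's criterion: 359^33 mod 67 = 1. Thus (359|67) = 1.
d is a quadratic residue mod p, hence 67 splits in O_K.

splits completely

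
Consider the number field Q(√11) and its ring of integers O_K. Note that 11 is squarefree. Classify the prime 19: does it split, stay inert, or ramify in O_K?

split

11 mod 4 = 3, hence disc K = 4·11 = 44 and O_K = ℤ[√11].
disc(K) = 44 is not divisible by 19; 19 is unramified.
(11/19) = 11^9 mod 19 = 1, giving Legendre symbol 1.
d is a quadratic residue mod p, hence 19 splits in O_K.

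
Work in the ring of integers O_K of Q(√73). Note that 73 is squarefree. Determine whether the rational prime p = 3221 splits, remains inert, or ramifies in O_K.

Since 73 ≡ 1 mod 4, the ring of integers is ℤ[(1+√73)/2] with discriminant 73.
Since gcd(3221, 73) = 1 the prime 3221 does not ramify.
Compute (73/3221) via Euler: 73^((3221-1)/2) mod 3221 = 1, so (73/3221) = 1.
(73/3221) = 1, so 3221 splits.

split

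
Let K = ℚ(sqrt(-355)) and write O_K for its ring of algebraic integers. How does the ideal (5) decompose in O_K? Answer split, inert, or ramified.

ramified

d = -355 ≡ 1 (mod 4), so O_K = ℤ[(1+√-355)/2] and disc(K) = d = -355.
5 divides disc(K) = -355, so 5 ramifies.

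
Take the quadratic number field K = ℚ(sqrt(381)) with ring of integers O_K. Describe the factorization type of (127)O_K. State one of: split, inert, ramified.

ramified — (127) = 𝔭²

d = 381 ≡ 1 (mod 4), so O_K = ℤ[(1+√381)/2] and disc(K) = d = 381.
Ramification test: 127 | 381. The prime 127 ramifies in K.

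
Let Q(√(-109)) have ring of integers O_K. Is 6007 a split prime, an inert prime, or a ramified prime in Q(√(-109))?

-109 mod 4 = 3, hence disc K = 4·(-109) = -436 and O_K = ℤ[√-109].
disc(K) = -436 is not divisible by 6007; 6007 is unramified.
Legendre symbol by Euler's criterion: (-109/6007) ≡ (-109)^3003 ≡ 6006 (mod 6007), i.e. (-109/6007) = -1.
Legendre symbol -1 ⇒ 6007 is inert.

inert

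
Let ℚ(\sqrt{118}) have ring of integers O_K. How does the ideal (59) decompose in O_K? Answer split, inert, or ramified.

ramified — (59) = 𝔭²

Since 118 ≢ 1 mod 4, the ring of integers is ℤ[√118] with discriminant 4·118 = 472.
Ramification test: 59 | 472. The prime 59 ramifies in K.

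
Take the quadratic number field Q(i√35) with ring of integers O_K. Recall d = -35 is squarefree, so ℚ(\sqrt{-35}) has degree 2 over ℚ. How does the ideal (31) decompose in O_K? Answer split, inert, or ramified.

Since -35 ≡ 1 mod 4, the ring of integers is ℤ[(1+√-35)/2] with discriminant -35.
31 ∤ -35, so 31 is unramified.
(-35/31) = 27^15 mod 31 = 30, giving Legendre symbol -1.
d is a non-residue mod p, hence 31 remains inert in O_K.

remains prime (inert)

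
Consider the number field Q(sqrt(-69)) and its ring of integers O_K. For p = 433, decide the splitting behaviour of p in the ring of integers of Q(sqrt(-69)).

Since -69 ≢ 1 mod 4, the ring of integers is ℤ[√-69] with discriminant 4·(-69) = -276.
disc(K) = -276 is not divisible by 433; 433 is unramified.
Legendre symbol by Euler's criterion: (-69/433) ≡ (-69)^216 ≡ 432 (mod 433), i.e. (-69/433) = -1.
Legendre symbol -1 ⇒ 433 is inert.

inert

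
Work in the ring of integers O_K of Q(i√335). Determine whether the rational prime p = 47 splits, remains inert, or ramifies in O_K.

remains prime (inert)

Since -335 ≡ 1 mod 4, the ring of integers is ℤ[(1+√-335)/2] with discriminant -335.
47 ∤ -335, so 47 is unramified.
Legendre symbol by Euler's criterion: (-335/47) ≡ (-335)^23 ≡ 46 (mod 47), i.e. (-335/47) = -1.
(-335/47) = -1, so 47 is inert.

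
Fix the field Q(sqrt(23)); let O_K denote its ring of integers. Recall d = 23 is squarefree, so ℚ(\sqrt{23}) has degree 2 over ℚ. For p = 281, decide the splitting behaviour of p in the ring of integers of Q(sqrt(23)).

d = 23 ≡ 3 (mod 4), so O_K = ℤ[√23] and disc(K) = 4d = 92.
disc(K) = 92 is not divisible by 281; 281 is unramified.
Legendre symbol by Euler's criterion: (23/281) ≡ 23^140 ≡ 280 (mod 281), i.e. (23/281) = -1.
d is a non-residue mod p, hence 281 remains inert in O_K.

inert — (281) stays prime in O_K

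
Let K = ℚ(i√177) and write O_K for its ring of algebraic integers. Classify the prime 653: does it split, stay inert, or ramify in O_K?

Since -177 ≢ 1 mod 4, the ring of integers is ℤ[√-177] with discriminant 4·(-177) = -708.
disc(K) = -708 is not divisible by 653; 653 is unramified.
(-177/653) = 476^326 mod 653 = 652, giving Legendre symbol -1.
d is a non-residue mod p, hence 653 remains inert in O_K.

remains prime (inert)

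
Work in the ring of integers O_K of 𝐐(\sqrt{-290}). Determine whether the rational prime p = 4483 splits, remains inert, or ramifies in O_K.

d = -290 ≡ 2 (mod 4), so O_K = ℤ[√-290] and disc(K) = 4d = -1160.
Since gcd(4483, -1160) = 1 the prime 4483 does not ramify.
Legendre symbol by Euler's criterion: (-290/4483) ≡ (-290)^2241 ≡ 1 (mod 4483), i.e. (-290/4483) = 1.
d is a quadratic residue mod p, hence 4483 splits in O_K.

4483 splits in O_K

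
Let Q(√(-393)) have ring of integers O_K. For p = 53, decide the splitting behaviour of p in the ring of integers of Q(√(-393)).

remains prime (inert)

Since -393 ≢ 1 mod 4, the ring of integers is ℤ[√-393] with discriminant 4·(-393) = -1572.
Since gcd(53, -1572) = 1 the prime 53 does not ramify.
(-393/53) = 31^26 mod 53 = 52, giving Legendre symbol -1.
(-393/53) = -1, so 53 is inert.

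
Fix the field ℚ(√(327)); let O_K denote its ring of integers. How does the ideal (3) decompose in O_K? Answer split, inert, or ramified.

d = 327 ≡ 3 (mod 4), so O_K = ℤ[√327] and disc(K) = 4d = 1308.
disc(K) = 1308 = 3·436, so p = 3 is ramified.

p ramifies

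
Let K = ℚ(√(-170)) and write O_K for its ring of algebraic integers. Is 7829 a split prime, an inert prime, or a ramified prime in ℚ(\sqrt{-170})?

d = -170 ≡ 2 (mod 4), so O_K = ℤ[√-170] and disc(K) = 4d = -680.
disc(K) = -680 is not divisible by 7829; 7829 is unramified.
Legendre symbol by Euler's criterion: (-170/7829) ≡ (-170)^3914 ≡ 7828 (mod 7829), i.e. (-170/7829) = -1.
d is a non-residue mod p, hence 7829 remains inert in O_K.

7829 remains inert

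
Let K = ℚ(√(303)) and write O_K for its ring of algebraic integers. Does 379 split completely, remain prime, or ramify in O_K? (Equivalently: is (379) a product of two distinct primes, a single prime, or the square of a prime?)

remains prime (inert)

303 mod 4 = 3, hence disc K = 4·303 = 1212 and O_K = ℤ[√303].
379 ∤ 1212, so 379 is unramified.
Compute (303/379) via Euler: 303^((379-1)/2) mod 379 = 378, so (303/379) = -1.
d is a non-residue mod p, hence 379 remains inert in O_K.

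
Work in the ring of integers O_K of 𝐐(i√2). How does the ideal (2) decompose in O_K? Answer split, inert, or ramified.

d = -2 ≡ 2 (mod 4), so O_K = ℤ[√-2] and disc(K) = 4d = -8.
disc(K) = -8 = 2·(-4), so p = 2 is ramified.

2 is ramified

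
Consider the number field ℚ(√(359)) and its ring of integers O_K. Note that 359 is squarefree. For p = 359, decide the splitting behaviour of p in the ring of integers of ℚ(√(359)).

Since 359 ≢ 1 mod 4, the ring of integers is ℤ[√359] with discriminant 4·359 = 1436.
Ramification test: 359 | 1436. The prime 359 ramifies in K.

ramified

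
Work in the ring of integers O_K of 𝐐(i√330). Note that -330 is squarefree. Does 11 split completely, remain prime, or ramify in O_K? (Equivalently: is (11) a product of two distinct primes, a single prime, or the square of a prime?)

-330 mod 4 = 2, hence disc K = 4·(-330) = -1320 and O_K = ℤ[√-330].
Ramification test: 11 | -1320. The prime 11 ramifies in K.

11 is ramified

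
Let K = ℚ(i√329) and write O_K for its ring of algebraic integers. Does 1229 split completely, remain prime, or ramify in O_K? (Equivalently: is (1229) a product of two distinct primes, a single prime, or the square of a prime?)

d = -329 ≡ 3 (mod 4), so O_K = ℤ[√-329] and disc(K) = 4d = -1316.
disc(K) = -1316 is not divisible by 1229; 1229 is unramified.
Euler's criterion: (-329)^614 mod 1229 = 1. Thus (-329|1229) = 1.
(-329/1229) = 1, so 1229 splits.

split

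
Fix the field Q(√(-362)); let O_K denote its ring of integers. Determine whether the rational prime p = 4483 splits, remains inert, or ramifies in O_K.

split — (4483) = 𝔭₁𝔭₂ with 𝔭₁ ≠ 𝔭₂

-362 mod 4 = 2, hence disc K = 4·(-362) = -1448 and O_K = ℤ[√-362].
disc(K) = -1448 is not divisible by 4483; 4483 is unramified.
Compute (-362/4483) via Euler: 4121^((4483-1)/2) mod 4483 = 1, so (-362/4483) = 1.
Legendre symbol 1 ⇒ 4483 is split.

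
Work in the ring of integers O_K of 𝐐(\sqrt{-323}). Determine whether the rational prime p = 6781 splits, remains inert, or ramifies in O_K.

-323 mod 4 = 1, hence disc K = -323 and O_K = ℤ[(1+√-323)/2].
disc(K) = -323 is not divisible by 6781; 6781 is unramified.
Compute (-323/6781) via Euler: 6458^((6781-1)/2) mod 6781 = 1, so (-323/6781) = 1.
(-323/6781) = 1, so 6781 splits.

splits completely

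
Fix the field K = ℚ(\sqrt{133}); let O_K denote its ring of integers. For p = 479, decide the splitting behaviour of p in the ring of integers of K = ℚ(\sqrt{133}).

inert — (479) stays prime in O_K

d = 133 ≡ 1 (mod 4), so O_K = ℤ[(1+√133)/2] and disc(K) = d = 133.
disc(K) = 133 is not divisible by 479; 479 is unramified.
(133/479) = 133^239 mod 479 = 478, giving Legendre symbol -1.
d is a non-residue mod p, hence 479 remains inert in O_K.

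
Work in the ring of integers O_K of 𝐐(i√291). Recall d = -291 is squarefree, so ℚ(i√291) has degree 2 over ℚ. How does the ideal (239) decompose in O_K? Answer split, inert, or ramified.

d = -291 ≡ 1 (mod 4), so O_K = ℤ[(1+√-291)/2] and disc(K) = d = -291.
Since gcd(239, -291) = 1 the prime 239 does not ramify.
Euler's criterion: (-291)^119 mod 239 = 1. Thus (-291|239) = 1.
(-291/239) = 1, so 239 splits.

239 splits in O_K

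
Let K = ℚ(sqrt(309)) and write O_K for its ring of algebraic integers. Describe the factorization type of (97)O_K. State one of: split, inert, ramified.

309 mod 4 = 1, hence disc K = 309 and O_K = ℤ[(1+√309)/2].
disc(K) = 309 is not divisible by 97; 97 is unramified.
Euler's criterion: 309^48 mod 97 = 1. Thus (309|97) = 1.
d is a quadratic residue mod p, hence 97 splits in O_K.

split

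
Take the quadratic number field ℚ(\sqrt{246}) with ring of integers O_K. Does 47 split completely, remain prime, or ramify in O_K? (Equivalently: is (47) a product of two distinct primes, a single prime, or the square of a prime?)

p is inert

d = 246 ≡ 2 (mod 4), so O_K = ℤ[√246] and disc(K) = 4d = 984.
disc(K) = 984 is not divisible by 47; 47 is unramified.
Compute (246/47) via Euler: 11^((47-1)/2) mod 47 = 46, so (246/47) = -1.
d is a non-residue mod p, hence 47 remains inert in O_K.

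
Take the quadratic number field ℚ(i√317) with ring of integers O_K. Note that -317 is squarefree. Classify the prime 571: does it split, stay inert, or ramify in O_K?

Since -317 ≢ 1 mod 4, the ring of integers is ℤ[√-317] with discriminant 4·(-317) = -1268.
disc(K) = -1268 is not divisible by 571; 571 is unramified.
(-317/571) = 254^285 mod 571 = 570, giving Legendre symbol -1.
Legendre symbol -1 ⇒ 571 is inert.

571 remains inert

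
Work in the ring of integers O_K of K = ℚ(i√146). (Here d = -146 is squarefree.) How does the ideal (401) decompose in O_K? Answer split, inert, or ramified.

p splits

d = -146 ≡ 2 (mod 4), so O_K = ℤ[√-146] and disc(K) = 4d = -584.
disc(K) = -584 is not divisible by 401; 401 is unramified.
Euler's criterion: (-146)^200 mod 401 = 1. Thus (-146|401) = 1.
(-146/401) = 1, so 401 splits.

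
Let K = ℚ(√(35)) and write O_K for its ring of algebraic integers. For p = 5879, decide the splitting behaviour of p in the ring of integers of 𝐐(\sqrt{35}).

d = 35 ≡ 3 (mod 4), so O_K = ℤ[√35] and disc(K) = 4d = 140.
5879 ∤ 140, so 5879 is unramified.
Euler's criterion: 35^2939 mod 5879 = 1. Thus (35|5879) = 1.
d is a quadratic residue mod p, hence 5879 splits in O_K.

5879 splits in O_K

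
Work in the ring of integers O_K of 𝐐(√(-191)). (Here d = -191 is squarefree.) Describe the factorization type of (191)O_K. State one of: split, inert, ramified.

p ramifies

Since -191 ≡ 1 mod 4, the ring of integers is ℤ[(1+√-191)/2] with discriminant -191.
disc(K) = -191 = 191·(-1), so p = 191 is ramified.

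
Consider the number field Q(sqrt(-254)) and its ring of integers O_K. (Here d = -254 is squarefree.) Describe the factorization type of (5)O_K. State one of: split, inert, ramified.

d = -254 ≡ 2 (mod 4), so O_K = ℤ[√-254] and disc(K) = 4d = -1016.
5 ∤ -1016, so 5 is unramified.
Legendre symbol by Euler's criterion: (-254/5) ≡ (-254)^2 ≡ 1 (mod 5), i.e. (-254/5) = 1.
d is a quadratic residue mod p, hence 5 splits in O_K.

p splits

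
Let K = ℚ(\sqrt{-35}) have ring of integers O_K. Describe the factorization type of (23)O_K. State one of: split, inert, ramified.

23 remains inert

d = -35 ≡ 1 (mod 4), so O_K = ℤ[(1+√-35)/2] and disc(K) = d = -35.
23 ∤ -35, so 23 is unramified.
(-35/23) = 11^11 mod 23 = 22, giving Legendre symbol -1.
d is a non-residue mod p, hence 23 remains inert in O_K.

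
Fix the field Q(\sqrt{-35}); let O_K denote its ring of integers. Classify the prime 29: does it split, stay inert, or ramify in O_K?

d = -35 ≡ 1 (mod 4), so O_K = ℤ[(1+√-35)/2] and disc(K) = d = -35.
29 ∤ -35, so 29 is unramified.
(-35/29) = 23^14 mod 29 = 1, giving Legendre symbol 1.
d is a quadratic residue mod p, hence 29 splits in O_K.

29 splits in O_K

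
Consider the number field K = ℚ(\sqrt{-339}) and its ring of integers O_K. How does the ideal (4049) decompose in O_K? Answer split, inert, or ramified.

splits completely

d = -339 ≡ 1 (mod 4), so O_K = ℤ[(1+√-339)/2] and disc(K) = d = -339.
4049 ∤ -339, so 4049 is unramified.
Euler's criterion: (-339)^2024 mod 4049 = 1. Thus (-339|4049) = 1.
(-339/4049) = 1, so 4049 splits.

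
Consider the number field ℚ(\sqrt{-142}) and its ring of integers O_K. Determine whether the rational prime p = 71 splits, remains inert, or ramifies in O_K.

d = -142 ≡ 2 (mod 4), so O_K = ℤ[√-142] and disc(K) = 4d = -568.
Ramification test: 71 | -568. The prime 71 ramifies in K.

ramified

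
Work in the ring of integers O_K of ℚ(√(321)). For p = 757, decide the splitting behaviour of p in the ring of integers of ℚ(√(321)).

remains prime (inert)

d = 321 ≡ 1 (mod 4), so O_K = ℤ[(1+√321)/2] and disc(K) = d = 321.
Since gcd(757, 321) = 1 the prime 757 does not ramify.
Compute (321/757) via Euler: 321^((757-1)/2) mod 757 = 756, so (321/757) = -1.
(321/757) = -1, so 757 is inert.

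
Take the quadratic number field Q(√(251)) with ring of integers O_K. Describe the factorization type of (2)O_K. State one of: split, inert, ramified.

d = 251 ≡ 3 (mod 4), so O_K = ℤ[√251] and disc(K) = 4d = 1004.
Ramification test: 2 | 1004. The prime 2 ramifies in K.

ramified — (2) = 𝔭²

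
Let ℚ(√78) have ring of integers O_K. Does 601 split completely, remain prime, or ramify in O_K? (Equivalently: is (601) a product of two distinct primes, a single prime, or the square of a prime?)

d = 78 ≡ 2 (mod 4), so O_K = ℤ[√78] and disc(K) = 4d = 312.
disc(K) = 312 is not divisible by 601; 601 is unramified.
Compute (78/601) via Euler: 78^((601-1)/2) mod 601 = 1, so (78/601) = 1.
(78/601) = 1, so 601 splits.

601 splits in O_K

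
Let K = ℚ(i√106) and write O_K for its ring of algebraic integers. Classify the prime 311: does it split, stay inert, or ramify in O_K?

remains prime (inert)

Since -106 ≢ 1 mod 4, the ring of integers is ℤ[√-106] with discriminant 4·(-106) = -424.
disc(K) = -424 is not divisible by 311; 311 is unramified.
Compute (-106/311) via Euler: 205^((311-1)/2) mod 311 = 310, so (-106/311) = -1.
Legendre symbol -1 ⇒ 311 is inert.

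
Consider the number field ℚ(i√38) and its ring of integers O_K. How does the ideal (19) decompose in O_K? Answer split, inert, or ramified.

Since -38 ≢ 1 mod 4, the ring of integers is ℤ[√-38] with discriminant 4·(-38) = -152.
Ramification test: 19 | -152. The prime 19 ramifies in K.

p ramifies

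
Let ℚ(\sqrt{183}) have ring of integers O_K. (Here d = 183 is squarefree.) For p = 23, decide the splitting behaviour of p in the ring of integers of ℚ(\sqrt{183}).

183 mod 4 = 3, hence disc K = 4·183 = 732 and O_K = ℤ[√183].
disc(K) = 732 is not divisible by 23; 23 is unramified.
Euler's criterion: 183^11 mod 23 = 22. Thus (183|23) = -1.
Legendre symbol -1 ⇒ 23 is inert.

p is inert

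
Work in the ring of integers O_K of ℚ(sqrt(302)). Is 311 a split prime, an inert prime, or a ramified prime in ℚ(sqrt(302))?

302 mod 4 = 2, hence disc K = 4·302 = 1208 and O_K = ℤ[√302].
disc(K) = 1208 is not divisible by 311; 311 is unramified.
Legendre symbol by Euler's criterion: (302/311) ≡ 302^155 ≡ 310 (mod 311), i.e. (302/311) = -1.
d is a non-residue mod p, hence 311 remains inert in O_K.

inert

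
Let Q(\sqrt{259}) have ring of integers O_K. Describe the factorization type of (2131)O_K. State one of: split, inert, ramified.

259 mod 4 = 3, hence disc K = 4·259 = 1036 and O_K = ℤ[√259].
Since gcd(2131, 1036) = 1 the prime 2131 does not ramify.
Euler's criterion: 259^1065 mod 2131 = 2130. Thus (259|2131) = -1.
Legendre symbol -1 ⇒ 2131 is inert.

inert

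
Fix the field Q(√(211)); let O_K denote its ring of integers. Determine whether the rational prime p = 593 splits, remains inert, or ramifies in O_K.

d = 211 ≡ 3 (mod 4), so O_K = ℤ[√211] and disc(K) = 4d = 844.
593 ∤ 844, so 593 is unramified.
Euler's criterion: 211^296 mod 593 = 1. Thus (211|593) = 1.
(211/593) = 1, so 593 splits.

split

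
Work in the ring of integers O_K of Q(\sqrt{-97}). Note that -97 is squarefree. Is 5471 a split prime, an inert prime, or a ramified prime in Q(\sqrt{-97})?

split — (5471) = 𝔭₁𝔭₂ with 𝔭₁ ≠ 𝔭₂

Since -97 ≢ 1 mod 4, the ring of integers is ℤ[√-97] with discriminant 4·(-97) = -388.
Since gcd(5471, -388) = 1 the prime 5471 does not ramify.
Legendre symbol by Euler's criterion: (-97/5471) ≡ (-97)^2735 ≡ 1 (mod 5471), i.e. (-97/5471) = 1.
(-97/5471) = 1, so 5471 splits.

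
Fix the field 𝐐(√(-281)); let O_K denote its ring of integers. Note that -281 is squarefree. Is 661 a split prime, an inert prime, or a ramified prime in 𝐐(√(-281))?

inert

d = -281 ≡ 3 (mod 4), so O_K = ℤ[√-281] and disc(K) = 4d = -1124.
Since gcd(661, -1124) = 1 the prime 661 does not ramify.
Compute (-281/661) via Euler: 380^((661-1)/2) mod 661 = 660, so (-281/661) = -1.
d is a non-residue mod p, hence 661 remains inert in O_K.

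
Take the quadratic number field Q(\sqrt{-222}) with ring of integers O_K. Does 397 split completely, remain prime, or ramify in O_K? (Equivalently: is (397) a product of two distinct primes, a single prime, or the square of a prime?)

inert

-222 mod 4 = 2, hence disc K = 4·(-222) = -888 and O_K = ℤ[√-222].
397 ∤ -888, so 397 is unramified.
(-222/397) = 175^198 mod 397 = 396, giving Legendre symbol -1.
Legendre symbol -1 ⇒ 397 is inert.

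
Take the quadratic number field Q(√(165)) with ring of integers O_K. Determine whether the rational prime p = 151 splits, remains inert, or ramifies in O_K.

Since 165 ≡ 1 mod 4, the ring of integers is ℤ[(1+√165)/2] with discriminant 165.
Since gcd(151, 165) = 1 the prime 151 does not ramify.
Legendre symbol by Euler's criterion: (165/151) ≡ 165^75 ≡ 150 (mod 151), i.e. (165/151) = -1.
Legendre symbol -1 ⇒ 151 is inert.

inert — (151) stays prime in O_K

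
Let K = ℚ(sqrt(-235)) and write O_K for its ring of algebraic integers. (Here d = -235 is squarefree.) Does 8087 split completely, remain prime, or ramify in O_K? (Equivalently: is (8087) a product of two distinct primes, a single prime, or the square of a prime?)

inert — (8087) stays prime in O_K

Since -235 ≡ 1 mod 4, the ring of integers is ℤ[(1+√-235)/2] with discriminant -235.
disc(K) = -235 is not divisible by 8087; 8087 is unramified.
Euler's criterion: (-235)^4043 mod 8087 = 8086. Thus (-235|8087) = -1.
Legendre symbol -1 ⇒ 8087 is inert.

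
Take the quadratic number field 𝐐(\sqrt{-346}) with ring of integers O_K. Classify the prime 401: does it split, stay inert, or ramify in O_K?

split — (401) = 𝔭₁𝔭₂ with 𝔭₁ ≠ 𝔭₂

d = -346 ≡ 2 (mod 4), so O_K = ℤ[√-346] and disc(K) = 4d = -1384.
disc(K) = -1384 is not divisible by 401; 401 is unramified.
Euler's criterion: (-346)^200 mod 401 = 1. Thus (-346|401) = 1.
d is a quadratic residue mod p, hence 401 splits in O_K.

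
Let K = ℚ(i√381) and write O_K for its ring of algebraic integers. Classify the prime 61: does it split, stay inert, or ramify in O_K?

Since -381 ≢ 1 mod 4, the ring of integers is ℤ[√-381] with discriminant 4·(-381) = -1524.
disc(K) = -1524 is not divisible by 61; 61 is unramified.
Euler's criterion: (-381)^30 mod 61 = 1. Thus (-381|61) = 1.
(-381/61) = 1, so 61 splits.

61 splits in O_K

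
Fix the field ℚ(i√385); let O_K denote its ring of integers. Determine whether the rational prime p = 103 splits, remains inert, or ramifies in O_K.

103 remains inert

-385 mod 4 = 3, hence disc K = 4·(-385) = -1540 and O_K = ℤ[√-385].
disc(K) = -1540 is not divisible by 103; 103 is unramified.
Legendre symbol by Euler's criterion: (-385/103) ≡ (-385)^51 ≡ 102 (mod 103), i.e. (-385/103) = -1.
Legendre symbol -1 ⇒ 103 is inert.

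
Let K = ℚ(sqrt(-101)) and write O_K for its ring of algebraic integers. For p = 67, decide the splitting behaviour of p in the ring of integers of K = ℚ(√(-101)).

d = -101 ≡ 3 (mod 4), so O_K = ℤ[√-101] and disc(K) = 4d = -404.
Since gcd(67, -404) = 1 the prime 67 does not ramify.
Euler's criterion: (-101)^33 mod 67 = 1. Thus (-101|67) = 1.
d is a quadratic residue mod p, hence 67 splits in O_K.

p splits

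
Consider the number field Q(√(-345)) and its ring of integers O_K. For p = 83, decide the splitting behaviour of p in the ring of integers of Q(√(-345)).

-345 mod 4 = 3, hence disc K = 4·(-345) = -1380 and O_K = ℤ[√-345].
83 ∤ -1380, so 83 is unramified.
(-345/83) = 70^41 mod 83 = 1, giving Legendre symbol 1.
d is a quadratic residue mod p, hence 83 splits in O_K.

split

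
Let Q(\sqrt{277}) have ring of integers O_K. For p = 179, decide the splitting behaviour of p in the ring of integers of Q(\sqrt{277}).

d = 277 ≡ 1 (mod 4), so O_K = ℤ[(1+√277)/2] and disc(K) = d = 277.
179 ∤ 277, so 179 is unramified.
(277/179) = 98^89 mod 179 = 178, giving Legendre symbol -1.
Legendre symbol -1 ⇒ 179 is inert.

inert — (179) stays prime in O_K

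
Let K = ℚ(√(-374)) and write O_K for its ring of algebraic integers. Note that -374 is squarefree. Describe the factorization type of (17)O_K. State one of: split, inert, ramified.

Since -374 ≢ 1 mod 4, the ring of integers is ℤ[√-374] with discriminant 4·(-374) = -1496.
disc(K) = -1496 = 17·(-88), so p = 17 is ramified.

p ramifies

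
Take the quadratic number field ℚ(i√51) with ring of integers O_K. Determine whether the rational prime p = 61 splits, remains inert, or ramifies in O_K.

Since -51 ≡ 1 mod 4, the ring of integers is ℤ[(1+√-51)/2] with discriminant -51.
Since gcd(61, -51) = 1 the prime 61 does not ramify.
Euler's criterion: (-51)^30 mod 61 = 60. Thus (-51|61) = -1.
Legendre symbol -1 ⇒ 61 is inert.

inert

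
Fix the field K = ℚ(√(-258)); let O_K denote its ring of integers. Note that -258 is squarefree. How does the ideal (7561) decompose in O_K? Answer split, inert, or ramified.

7561 splits in O_K

-258 mod 4 = 2, hence disc K = 4·(-258) = -1032 and O_K = ℤ[√-258].
disc(K) = -1032 is not divisible by 7561; 7561 is unramified.
(-258/7561) = 7303^3780 mod 7561 = 1, giving Legendre symbol 1.
Legendre symbol 1 ⇒ 7561 is split.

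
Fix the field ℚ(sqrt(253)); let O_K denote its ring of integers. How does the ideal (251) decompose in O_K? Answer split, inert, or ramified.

251 remains inert

Since 253 ≡ 1 mod 4, the ring of integers is ℤ[(1+√253)/2] with discriminant 253.
disc(K) = 253 is not divisible by 251; 251 is unramified.
Euler's criterion: 253^125 mod 251 = 250. Thus (253|251) = -1.
d is a non-residue mod p, hence 251 remains inert in O_K.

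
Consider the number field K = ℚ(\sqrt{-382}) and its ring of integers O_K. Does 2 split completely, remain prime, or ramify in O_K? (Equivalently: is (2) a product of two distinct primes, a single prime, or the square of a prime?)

2 is ramified

-382 mod 4 = 2, hence disc K = 4·(-382) = -1528 and O_K = ℤ[√-382].
Ramification test: 2 | -1528. The prime 2 ramifies in K.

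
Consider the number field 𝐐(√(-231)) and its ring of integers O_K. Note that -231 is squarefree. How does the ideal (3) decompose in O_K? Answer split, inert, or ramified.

-231 mod 4 = 1, hence disc K = -231 and O_K = ℤ[(1+√-231)/2].
disc(K) = -231 = 3·(-77), so p = 3 is ramified.

ramified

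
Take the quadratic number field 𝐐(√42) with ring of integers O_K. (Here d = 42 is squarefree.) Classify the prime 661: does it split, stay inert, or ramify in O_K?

d = 42 ≡ 2 (mod 4), so O_K = ℤ[√42] and disc(K) = 4d = 168.
disc(K) = 168 is not divisible by 661; 661 is unramified.
Compute (42/661) via Euler: 42^((661-1)/2) mod 661 = 1, so (42/661) = 1.
(42/661) = 1, so 661 splits.

661 splits in O_K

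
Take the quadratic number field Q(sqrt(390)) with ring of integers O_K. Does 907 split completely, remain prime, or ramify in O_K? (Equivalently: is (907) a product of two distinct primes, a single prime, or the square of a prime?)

inert

390 mod 4 = 2, hence disc K = 4·390 = 1560 and O_K = ℤ[√390].
Since gcd(907, 1560) = 1 the prime 907 does not ramify.
Compute (390/907) via Euler: 390^((907-1)/2) mod 907 = 906, so (390/907) = -1.
(390/907) = -1, so 907 is inert.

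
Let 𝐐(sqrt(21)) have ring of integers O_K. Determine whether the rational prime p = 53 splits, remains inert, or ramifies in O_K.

21 mod 4 = 1, hence disc K = 21 and O_K = ℤ[(1+√21)/2].
Since gcd(53, 21) = 1 the prime 53 does not ramify.
Euler's criterion: 21^26 mod 53 = 52. Thus (21|53) = -1.
(21/53) = -1, so 53 is inert.

inert — (53) stays prime in O_K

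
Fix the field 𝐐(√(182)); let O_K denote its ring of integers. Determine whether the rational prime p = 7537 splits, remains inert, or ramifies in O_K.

inert — (7537) stays prime in O_K

d = 182 ≡ 2 (mod 4), so O_K = ℤ[√182] and disc(K) = 4d = 728.
7537 ∤ 728, so 7537 is unramified.
Legendre symbol by Euler's criterion: (182/7537) ≡ 182^3768 ≡ 7536 (mod 7537), i.e. (182/7537) = -1.
Legendre symbol -1 ⇒ 7537 is inert.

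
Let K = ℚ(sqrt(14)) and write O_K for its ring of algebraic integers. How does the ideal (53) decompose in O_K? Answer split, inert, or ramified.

Since 14 ≢ 1 mod 4, the ring of integers is ℤ[√14] with discriminant 4·14 = 56.
Since gcd(53, 56) = 1 the prime 53 does not ramify.
Legendre symbol by Euler's criterion: (14/53) ≡ 14^26 ≡ 52 (mod 53), i.e. (14/53) = -1.
Legendre symbol -1 ⇒ 53 is inert.

p is inert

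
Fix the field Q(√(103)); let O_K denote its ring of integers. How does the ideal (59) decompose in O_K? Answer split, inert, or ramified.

Since 103 ≢ 1 mod 4, the ring of integers is ℤ[√103] with discriminant 4·103 = 412.
59 ∤ 412, so 59 is unramified.
(103/59) = 44^29 mod 59 = 58, giving Legendre symbol -1.
d is a non-residue mod p, hence 59 remains inert in O_K.

inert — (59) stays prime in O_K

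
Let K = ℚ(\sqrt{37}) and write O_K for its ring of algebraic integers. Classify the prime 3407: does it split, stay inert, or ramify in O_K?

37 mod 4 = 1, hence disc K = 37 and O_K = ℤ[(1+√37)/2].
3407 ∤ 37, so 3407 is unramified.
Compute (37/3407) via Euler: 37^((3407-1)/2) mod 3407 = 1, so (37/3407) = 1.
Legendre symbol 1 ⇒ 3407 is split.

3407 splits in O_K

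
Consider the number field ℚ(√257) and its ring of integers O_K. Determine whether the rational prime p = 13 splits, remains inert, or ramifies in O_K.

d = 257 ≡ 1 (mod 4), so O_K = ℤ[(1+√257)/2] and disc(K) = d = 257.
Since gcd(13, 257) = 1 the prime 13 does not ramify.
Compute (257/13) via Euler: 10^((13-1)/2) mod 13 = 1, so (257/13) = 1.
d is a quadratic residue mod p, hence 13 splits in O_K.

p splits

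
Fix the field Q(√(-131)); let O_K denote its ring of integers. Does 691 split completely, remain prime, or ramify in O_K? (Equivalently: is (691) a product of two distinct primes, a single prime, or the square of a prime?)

d = -131 ≡ 1 (mod 4), so O_K = ℤ[(1+√-131)/2] and disc(K) = d = -131.
691 ∤ -131, so 691 is unramified.
Legendre symbol by Euler's criterion: (-131/691) ≡ (-131)^345 ≡ 1 (mod 691), i.e. (-131/691) = 1.
Legendre symbol 1 ⇒ 691 is split.

splits completely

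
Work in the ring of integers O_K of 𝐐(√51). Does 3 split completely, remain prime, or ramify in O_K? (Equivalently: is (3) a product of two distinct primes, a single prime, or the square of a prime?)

51 mod 4 = 3, hence disc K = 4·51 = 204 and O_K = ℤ[√51].
disc(K) = 204 = 3·68, so p = 3 is ramified.

ramifies in O_K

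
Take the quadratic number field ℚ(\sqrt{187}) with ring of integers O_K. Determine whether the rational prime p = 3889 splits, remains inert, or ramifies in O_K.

3889 remains inert

d = 187 ≡ 3 (mod 4), so O_K = ℤ[√187] and disc(K) = 4d = 748.
Since gcd(3889, 748) = 1 the prime 3889 does not ramify.
Compute (187/3889) via Euler: 187^((3889-1)/2) mod 3889 = 3888, so (187/3889) = -1.
Legendre symbol -1 ⇒ 3889 is inert.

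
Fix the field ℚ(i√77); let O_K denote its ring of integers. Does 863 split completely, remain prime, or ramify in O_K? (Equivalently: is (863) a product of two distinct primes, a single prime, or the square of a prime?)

remains prime (inert)

Since -77 ≢ 1 mod 4, the ring of integers is ℤ[√-77] with discriminant 4·(-77) = -308.
disc(K) = -308 is not divisible by 863; 863 is unramified.
Euler's criterion: (-77)^431 mod 863 = 862. Thus (-77|863) = -1.
(-77/863) = -1, so 863 is inert.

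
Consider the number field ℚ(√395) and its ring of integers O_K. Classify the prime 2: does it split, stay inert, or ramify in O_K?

ramified — (2) = 𝔭²

395 mod 4 = 3, hence disc K = 4·395 = 1580 and O_K = ℤ[√395].
disc(K) = 1580 = 2·790, so p = 2 is ramified.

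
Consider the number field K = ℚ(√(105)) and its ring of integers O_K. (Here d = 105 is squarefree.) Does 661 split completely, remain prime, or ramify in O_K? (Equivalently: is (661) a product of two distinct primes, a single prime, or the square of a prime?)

inert — (661) stays prime in O_K

Since 105 ≡ 1 mod 4, the ring of integers is ℤ[(1+√105)/2] with discriminant 105.
Since gcd(661, 105) = 1 the prime 661 does not ramify.
Compute (105/661) via Euler: 105^((661-1)/2) mod 661 = 660, so (105/661) = -1.
(105/661) = -1, so 661 is inert.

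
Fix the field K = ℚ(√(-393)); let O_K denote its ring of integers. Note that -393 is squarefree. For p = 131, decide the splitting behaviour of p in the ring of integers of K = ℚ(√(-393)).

d = -393 ≡ 3 (mod 4), so O_K = ℤ[√-393] and disc(K) = 4d = -1572.
131 divides disc(K) = -1572, so 131 ramifies.

p ramifies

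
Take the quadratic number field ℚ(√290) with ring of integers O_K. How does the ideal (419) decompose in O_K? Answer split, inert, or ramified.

inert — (419) stays prime in O_K

290 mod 4 = 2, hence disc K = 4·290 = 1160 and O_K = ℤ[√290].
419 ∤ 1160, so 419 is unramified.
Legendre symbol by Euler's criterion: (290/419) ≡ 290^209 ≡ 418 (mod 419), i.e. (290/419) = -1.
(290/419) = -1, so 419 is inert.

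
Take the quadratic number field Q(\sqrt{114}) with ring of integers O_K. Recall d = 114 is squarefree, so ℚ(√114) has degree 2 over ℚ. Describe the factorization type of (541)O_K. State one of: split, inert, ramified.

Since 114 ≢ 1 mod 4, the ring of integers is ℤ[√114] with discriminant 4·114 = 456.
disc(K) = 456 is not divisible by 541; 541 is unramified.
(114/541) = 114^270 mod 541 = 540, giving Legendre symbol -1.
Legendre symbol -1 ⇒ 541 is inert.

541 remains inert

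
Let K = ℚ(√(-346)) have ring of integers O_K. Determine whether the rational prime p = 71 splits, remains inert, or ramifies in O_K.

split

Since -346 ≢ 1 mod 4, the ring of integers is ℤ[√-346] with discriminant 4·(-346) = -1384.
71 ∤ -1384, so 71 is unramified.
Euler's criterion: (-346)^35 mod 71 = 1. Thus (-346|71) = 1.
d is a quadratic residue mod p, hence 71 splits in O_K.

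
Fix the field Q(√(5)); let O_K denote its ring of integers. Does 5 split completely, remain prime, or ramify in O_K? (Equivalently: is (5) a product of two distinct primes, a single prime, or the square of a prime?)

d = 5 ≡ 1 (mod 4), so O_K = ℤ[(1+√5)/2] and disc(K) = d = 5.
Ramification test: 5 | 5. The prime 5 ramifies in K.

ramified — (5) = 𝔭²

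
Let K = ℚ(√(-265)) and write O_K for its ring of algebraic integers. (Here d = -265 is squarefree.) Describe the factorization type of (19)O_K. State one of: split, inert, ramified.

d = -265 ≡ 3 (mod 4), so O_K = ℤ[√-265] and disc(K) = 4d = -1060.
19 ∤ -1060, so 19 is unramified.
Compute (-265/19) via Euler: 1^((19-1)/2) mod 19 = 1, so (-265/19) = 1.
Legendre symbol 1 ⇒ 19 is split.

split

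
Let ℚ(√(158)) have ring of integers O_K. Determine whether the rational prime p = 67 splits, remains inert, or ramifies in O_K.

d = 158 ≡ 2 (mod 4), so O_K = ℤ[√158] and disc(K) = 4d = 632.
Since gcd(67, 632) = 1 the prime 67 does not ramify.
(158/67) = 24^33 mod 67 = 1, giving Legendre symbol 1.
d is a quadratic residue mod p, hence 67 splits in O_K.

67 splits in O_K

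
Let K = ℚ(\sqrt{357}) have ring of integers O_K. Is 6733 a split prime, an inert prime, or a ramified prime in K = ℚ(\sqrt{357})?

Since 357 ≡ 1 mod 4, the ring of integers is ℤ[(1+√357)/2] with discriminant 357.
Since gcd(6733, 357) = 1 the prime 6733 does not ramify.
Compute (357/6733) via Euler: 357^((6733-1)/2) mod 6733 = 6732, so (357/6733) = -1.
Legendre symbol -1 ⇒ 6733 is inert.

6733 remains inert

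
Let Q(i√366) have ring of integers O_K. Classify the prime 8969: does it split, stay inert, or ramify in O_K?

8969 splits in O_K

d = -366 ≡ 2 (mod 4), so O_K = ℤ[√-366] and disc(K) = 4d = -1464.
8969 ∤ -1464, so 8969 is unramified.
Legendre symbol by Euler's criterion: (-366/8969) ≡ (-366)^4484 ≡ 1 (mod 8969), i.e. (-366/8969) = 1.
Legendre symbol 1 ⇒ 8969 is split.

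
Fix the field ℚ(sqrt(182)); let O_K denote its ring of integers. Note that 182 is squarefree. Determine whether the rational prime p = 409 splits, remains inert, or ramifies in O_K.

409 splits in O_K

Since 182 ≢ 1 mod 4, the ring of integers is ℤ[√182] with discriminant 4·182 = 728.
disc(K) = 728 is not divisible by 409; 409 is unramified.
Euler's criterion: 182^204 mod 409 = 1. Thus (182|409) = 1.
(182/409) = 1, so 409 splits.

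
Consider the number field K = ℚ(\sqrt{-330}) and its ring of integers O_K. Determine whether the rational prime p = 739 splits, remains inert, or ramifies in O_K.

739 remains inert

Since -330 ≢ 1 mod 4, the ring of integers is ℤ[√-330] with discriminant 4·(-330) = -1320.
739 ∤ -1320, so 739 is unramified.
(-330/739) = 409^369 mod 739 = 738, giving Legendre symbol -1.
d is a non-residue mod p, hence 739 remains inert in O_K.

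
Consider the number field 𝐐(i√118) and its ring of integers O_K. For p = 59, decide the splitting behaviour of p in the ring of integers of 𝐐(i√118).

Since -118 ≢ 1 mod 4, the ring of integers is ℤ[√-118] with discriminant 4·(-118) = -472.
Ramification test: 59 | -472. The prime 59 ramifies in K.

ramified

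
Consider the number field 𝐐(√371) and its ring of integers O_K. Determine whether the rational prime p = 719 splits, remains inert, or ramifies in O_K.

371 mod 4 = 3, hence disc K = 4·371 = 1484 and O_K = ℤ[√371].
disc(K) = 1484 is not divisible by 719; 719 is unramified.
(371/719) = 371^359 mod 719 = 718, giving Legendre symbol -1.
(371/719) = -1, so 719 is inert.

inert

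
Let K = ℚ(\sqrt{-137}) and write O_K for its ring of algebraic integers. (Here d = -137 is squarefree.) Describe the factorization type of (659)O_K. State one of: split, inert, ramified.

p splits

Since -137 ≢ 1 mod 4, the ring of integers is ℤ[√-137] with discriminant 4·(-137) = -548.
disc(K) = -548 is not divisible by 659; 659 is unramified.
Compute (-137/659) via Euler: 522^((659-1)/2) mod 659 = 1, so (-137/659) = 1.
(-137/659) = 1, so 659 splits.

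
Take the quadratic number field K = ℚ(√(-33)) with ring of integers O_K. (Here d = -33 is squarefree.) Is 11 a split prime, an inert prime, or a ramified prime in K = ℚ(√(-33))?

-33 mod 4 = 3, hence disc K = 4·(-33) = -132 and O_K = ℤ[√-33].
disc(K) = -132 = 11·(-12), so p = 11 is ramified.

p ramifies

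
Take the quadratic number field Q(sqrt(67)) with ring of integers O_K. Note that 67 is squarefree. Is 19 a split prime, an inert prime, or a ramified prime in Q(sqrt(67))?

d = 67 ≡ 3 (mod 4), so O_K = ℤ[√67] and disc(K) = 4d = 268.
disc(K) = 268 is not divisible by 19; 19 is unramified.
Legendre symbol by Euler's criterion: (67/19) ≡ 67^9 ≡ 18 (mod 19), i.e. (67/19) = -1.
(67/19) = -1, so 19 is inert.

inert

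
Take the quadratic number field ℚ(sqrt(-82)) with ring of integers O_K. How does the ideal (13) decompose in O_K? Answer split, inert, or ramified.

p splits

d = -82 ≡ 2 (mod 4), so O_K = ℤ[√-82] and disc(K) = 4d = -328.
Since gcd(13, -328) = 1 the prime 13 does not ramify.
Legendre symbol by Euler's criterion: (-82/13) ≡ (-82)^6 ≡ 1 (mod 13), i.e. (-82/13) = 1.
Legendre symbol 1 ⇒ 13 is split.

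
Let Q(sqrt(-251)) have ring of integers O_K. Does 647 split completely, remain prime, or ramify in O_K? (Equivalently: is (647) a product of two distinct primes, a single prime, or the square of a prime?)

inert

Since -251 ≡ 1 mod 4, the ring of integers is ℤ[(1+√-251)/2] with discriminant -251.
647 ∤ -251, so 647 is unramified.
Legendre symbol by Euler's criterion: (-251/647) ≡ (-251)^323 ≡ 646 (mod 647), i.e. (-251/647) = -1.
Legendre symbol -1 ⇒ 647 is inert.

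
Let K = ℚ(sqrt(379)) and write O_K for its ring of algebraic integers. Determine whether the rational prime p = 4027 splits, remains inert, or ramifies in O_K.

p splits

d = 379 ≡ 3 (mod 4), so O_K = ℤ[√379] and disc(K) = 4d = 1516.
disc(K) = 1516 is not divisible by 4027; 4027 is unramified.
(379/4027) = 379^2013 mod 4027 = 1, giving Legendre symbol 1.
Legendre symbol 1 ⇒ 4027 is split.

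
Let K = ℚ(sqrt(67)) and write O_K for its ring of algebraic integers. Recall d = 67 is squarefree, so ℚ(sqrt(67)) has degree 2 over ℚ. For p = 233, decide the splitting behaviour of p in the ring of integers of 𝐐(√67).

inert

67 mod 4 = 3, hence disc K = 4·67 = 268 and O_K = ℤ[√67].
Since gcd(233, 268) = 1 the prime 233 does not ramify.
(67/233) = 67^116 mod 233 = 232, giving Legendre symbol -1.
(67/233) = -1, so 233 is inert.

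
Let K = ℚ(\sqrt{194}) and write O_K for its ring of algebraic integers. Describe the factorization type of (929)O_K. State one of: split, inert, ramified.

remains prime (inert)

Since 194 ≢ 1 mod 4, the ring of integers is ℤ[√194] with discriminant 4·194 = 776.
929 ∤ 776, so 929 is unramified.
(194/929) = 194^464 mod 929 = 928, giving Legendre symbol -1.
(194/929) = -1, so 929 is inert.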